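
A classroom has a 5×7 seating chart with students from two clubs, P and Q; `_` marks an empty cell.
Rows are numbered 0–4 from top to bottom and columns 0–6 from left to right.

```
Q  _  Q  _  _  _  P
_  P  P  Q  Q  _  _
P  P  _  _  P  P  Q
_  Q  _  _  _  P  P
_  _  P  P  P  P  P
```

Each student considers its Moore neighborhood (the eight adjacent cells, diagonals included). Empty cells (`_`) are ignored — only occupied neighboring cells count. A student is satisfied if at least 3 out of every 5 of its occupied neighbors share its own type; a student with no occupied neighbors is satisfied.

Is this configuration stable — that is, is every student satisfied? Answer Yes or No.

(0,0)Q 0/1 unhappy
(0,2)Q 1/3 unhappy
(0,6)P 0/0 ok
(1,1)P 3/5 ok
(1,2)P 2/4 unhappy
(1,3)Q 2/4 unhappy
(1,4)Q 1/3 unhappy
(2,0)P 2/3 ok
(2,1)P 3/4 ok
(2,4)P 2/4 unhappy
(2,5)P 3/5 ok
(2,6)Q 0/3 unhappy
(3,1)Q 0/3 unhappy
(3,5)P 6/7 ok
(3,6)P 4/5 ok
(4,2)P 1/2 unhappy
(4,3)P 2/2 ok
(4,4)P 3/3 ok
(4,5)P 4/4 ok
(4,6)P 3/3 ok
For instance (0,0) has only 0/1 same-type neighbors, below 3/5.

No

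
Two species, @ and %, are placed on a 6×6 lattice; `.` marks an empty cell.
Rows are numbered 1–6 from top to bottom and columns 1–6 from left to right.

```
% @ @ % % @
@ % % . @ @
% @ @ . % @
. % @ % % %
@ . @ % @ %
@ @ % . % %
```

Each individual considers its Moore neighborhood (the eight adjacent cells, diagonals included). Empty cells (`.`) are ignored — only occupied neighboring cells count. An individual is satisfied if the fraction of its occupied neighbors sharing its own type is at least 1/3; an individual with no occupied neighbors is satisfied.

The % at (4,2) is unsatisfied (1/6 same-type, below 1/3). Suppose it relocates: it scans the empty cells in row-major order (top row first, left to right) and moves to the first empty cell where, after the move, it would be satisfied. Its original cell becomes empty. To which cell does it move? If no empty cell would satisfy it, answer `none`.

(2,4)

Vacating (4,2). Empty cells in order:
  (2,4): 4/7 same-type → satisfied — stop here.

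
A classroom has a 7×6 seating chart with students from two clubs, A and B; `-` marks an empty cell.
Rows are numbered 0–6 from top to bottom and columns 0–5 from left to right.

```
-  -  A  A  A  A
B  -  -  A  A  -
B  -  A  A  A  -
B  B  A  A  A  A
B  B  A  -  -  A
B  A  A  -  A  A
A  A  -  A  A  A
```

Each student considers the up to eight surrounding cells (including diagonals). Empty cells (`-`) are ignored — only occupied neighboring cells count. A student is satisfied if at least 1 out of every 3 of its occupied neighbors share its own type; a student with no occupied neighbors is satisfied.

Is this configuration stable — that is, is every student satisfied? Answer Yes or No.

(0,2)A 2/2 satisfied
(0,3)A 4/4 satisfied
(0,4)A 4/4 satisfied
(0,5)A 2/2 satisfied
(1,0)B 1/1 satisfied
(1,3)A 7/7 satisfied
(1,4)A 6/6 satisfied
(2,0)B 3/3 satisfied
(2,2)A 4/5 satisfied
(2,3)A 7/7 satisfied
(2,4)A 6/6 satisfied
(3,0)B 4/4 satisfied
(3,1)B 4/7 satisfied
(3,2)A 4/6 satisfied
(3,3)A 6/6 satisfied
(3,4)A 5/5 satisfied
(3,5)A 3/3 satisfied
(4,0)B 4/5 satisfied
(4,1)B 4/8 satisfied
(4,2)A 4/6 satisfied
(4,5)A 4/4 satisfied
(5,0)B 2/5 satisfied
(5,1)A 4/7 satisfied
(5,2)A 4/5 satisfied
(5,4)A 5/5 satisfied
(5,5)A 4/4 satisfied
(6,0)A 2/3 satisfied
(6,1)A 3/4 satisfied
(6,3)A 3/3 satisfied
(6,4)A 4/4 satisfied
(6,5)A 3/3 satisfied
All meet the threshold, so the configuration is stable.

Yes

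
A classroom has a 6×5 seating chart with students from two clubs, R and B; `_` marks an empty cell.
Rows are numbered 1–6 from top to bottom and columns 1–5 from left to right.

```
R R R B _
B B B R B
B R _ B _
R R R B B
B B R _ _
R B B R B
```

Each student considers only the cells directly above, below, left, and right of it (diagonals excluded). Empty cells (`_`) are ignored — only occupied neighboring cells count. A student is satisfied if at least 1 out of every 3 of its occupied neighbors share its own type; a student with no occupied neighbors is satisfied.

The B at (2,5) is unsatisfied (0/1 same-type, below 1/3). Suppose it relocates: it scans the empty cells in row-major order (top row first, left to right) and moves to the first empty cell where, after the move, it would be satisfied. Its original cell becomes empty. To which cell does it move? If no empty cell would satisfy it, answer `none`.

Vacating (2,5). Empty cells in order:
  (1,5): 1/1 same-type → satisfied — stop here.

(1,5)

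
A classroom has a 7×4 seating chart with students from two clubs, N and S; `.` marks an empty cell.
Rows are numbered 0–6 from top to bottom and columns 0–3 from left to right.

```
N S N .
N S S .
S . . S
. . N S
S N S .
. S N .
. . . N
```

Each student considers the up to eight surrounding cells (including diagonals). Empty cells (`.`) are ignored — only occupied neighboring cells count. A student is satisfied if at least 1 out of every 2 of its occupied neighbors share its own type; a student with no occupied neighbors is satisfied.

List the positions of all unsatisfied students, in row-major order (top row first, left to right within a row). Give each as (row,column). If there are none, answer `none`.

Row 0: (0,0)N 1/3 ✗ · (0,1)S 2/5 ✗ · (0,2)N 0/3 ✗
Row 1: (1,0)N 1/4 ✗ · (1,1)S 3/6 ✓ · (1,2)S 3/4 ✓
Row 2: (2,0)S 1/2 ✓ · (2,3)S 2/3 ✓
Row 3: (3,2)N 1/4 ✗ · (3,3)S 2/3 ✓
Row 4: (4,0)S 1/2 ✓ · (4,1)N 2/5 ✗ · (4,2)S 2/5 ✗
Row 5: (5,1)S 2/4 ✓ · (5,2)N 2/4 ✓
Row 6: (6,3)N 1/1 ✓

(0,0), (0,1), (0,2), (1,0), (3,2), (4,1), (4,2)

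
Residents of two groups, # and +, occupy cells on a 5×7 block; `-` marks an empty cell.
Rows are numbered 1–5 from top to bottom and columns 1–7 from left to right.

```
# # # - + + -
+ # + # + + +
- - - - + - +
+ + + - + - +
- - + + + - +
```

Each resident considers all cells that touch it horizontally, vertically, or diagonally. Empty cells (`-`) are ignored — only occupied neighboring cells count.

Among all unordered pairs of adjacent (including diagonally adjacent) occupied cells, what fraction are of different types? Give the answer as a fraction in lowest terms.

Scan each occupied cell's neighbors to the right and below (and the two forward diagonals) so each pair is counted once.
From row 1: 5 unlike of 17 pairs (running 5/17).
From row 2: 5 unlike of 11 pairs (running 10/28).
From row 3: 0 unlike of 2 pairs (running 10/30).
From row 4: 0 unlike of 8 pairs (running 10/38).
From row 5: 0 unlike of 2 pairs (running 10/40).
Total adjacent occupied pairs: 40; unlike-type pairs: 10.
10/40 reduces to 1/4.

1/4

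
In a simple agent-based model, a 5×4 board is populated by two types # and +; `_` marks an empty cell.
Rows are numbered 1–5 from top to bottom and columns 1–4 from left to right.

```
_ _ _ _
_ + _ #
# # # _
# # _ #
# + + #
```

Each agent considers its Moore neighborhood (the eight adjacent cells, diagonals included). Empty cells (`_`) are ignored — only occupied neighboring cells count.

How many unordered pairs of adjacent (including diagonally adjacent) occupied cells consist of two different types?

9

Scan each occupied cell's neighbors to the right and below (and the two forward diagonals) so each pair is counted once.
Row 2: +(2,2)–#(3,2)≠ +(2,2)–#(3,3)≠ +(2,2)–#(3,1)≠ #(2,4)–#(3,3)=  → 3/4 unlike.
Row 3: #(3,1)–#(3,2)= #(3,1)–#(4,1)= #(3,1)–#(4,2)= #(3,2)–#(3,3)= #(3,2)–#(4,2)= #(3,2)–#(4,1)= #(3,3)–#(4,4)= #(3,3)–#(4,2)=  → 0/8 unlike.
Row 4: #(4,1)–#(4,2)= #(4,1)–#(5,1)= #(4,1)–+(5,2)≠ #(4,2)–+(5,2)≠ #(4,2)–+(5,3)≠ #(4,2)–#(5,1)= #(4,4)–#(5,4)= #(4,4)–+(5,3)≠  → 4/8 unlike.
Row 5: #(5,1)–+(5,2)≠ +(5,2)–+(5,3)= +(5,3)–#(5,4)≠  → 2/3 unlike.
Total adjacent occupied pairs: 23; unlike-type pairs: 9.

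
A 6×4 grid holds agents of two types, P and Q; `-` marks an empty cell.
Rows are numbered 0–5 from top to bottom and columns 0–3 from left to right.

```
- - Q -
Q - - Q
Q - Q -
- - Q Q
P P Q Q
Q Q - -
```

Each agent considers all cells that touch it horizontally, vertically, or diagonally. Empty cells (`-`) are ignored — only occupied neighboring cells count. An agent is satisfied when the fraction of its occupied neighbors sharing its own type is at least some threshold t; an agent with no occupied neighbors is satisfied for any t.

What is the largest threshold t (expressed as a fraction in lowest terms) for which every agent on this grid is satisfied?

1/5

Row 0: (0,2)Q 1/1
Row 1: (1,0)Q 1/1 · (1,3)Q 2/2
Row 2: (2,0)Q 1/1 · (2,2)Q 3/3
Row 3: (3,2)Q 4/5 · (3,3)Q 4/4
Row 4: (4,0)P 1/3 · (4,1)P 1/5 · (4,2)Q 4/5 · (4,3)Q 3/3
Row 5: (5,0)Q 1/3 · (5,1)Q 2/4
The smallest same-type fraction is 1/5 at (4,1), which reduces to 1/5. Any threshold above that leaves this agent unsatisfied.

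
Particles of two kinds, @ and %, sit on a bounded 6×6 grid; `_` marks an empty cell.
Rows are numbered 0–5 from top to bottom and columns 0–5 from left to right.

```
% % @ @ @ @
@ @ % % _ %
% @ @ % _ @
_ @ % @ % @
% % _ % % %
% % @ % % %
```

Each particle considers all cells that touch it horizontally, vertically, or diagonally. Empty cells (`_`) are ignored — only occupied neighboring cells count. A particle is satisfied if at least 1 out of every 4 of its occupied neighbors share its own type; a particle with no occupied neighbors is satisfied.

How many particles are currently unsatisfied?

Row 0: (0,0)% 1/3 ok · (0,1)% 2/5 ok · (0,2)@ 2/5 ok · (0,3)@ 2/4 ok · (0,4)@ 2/4 ok · (0,5)@ 1/2 ok
Row 1: (1,0)@ 2/5 ok · (1,1)@ 4/8 ok · (1,2)% 3/8 ok · (1,3)% 2/6 ok · (1,5)% 0/3 unhappy
Row 2: (2,0)% 0/4 unhappy · (2,1)@ 4/7 ok · (2,2)@ 4/8 ok · (2,3)% 4/6 ok · (2,5)@ 1/3 ok
Row 3: (3,1)@ 2/6 ok · (3,2)% 3/7 ok · (3,3)@ 1/6 unhappy · (3,4)% 4/7 ok · (3,5)@ 1/4 ok
Row 4: (4,0)% 3/4 ok · (4,1)% 4/6 ok · (4,3)% 5/7 ok · (4,4)% 6/8 ok · (4,5)% 4/5 ok
Row 5: (5,0)% 3/3 ok · (5,1)% 3/4 ok · (5,2)@ 0/4 unhappy · (5,3)% 3/4 ok · (5,4)% 5/5 ok · (5,5)% 3/3 ok
Unsatisfied: (1,5), (2,0), (3,3), (5,2) — 4 in total.

4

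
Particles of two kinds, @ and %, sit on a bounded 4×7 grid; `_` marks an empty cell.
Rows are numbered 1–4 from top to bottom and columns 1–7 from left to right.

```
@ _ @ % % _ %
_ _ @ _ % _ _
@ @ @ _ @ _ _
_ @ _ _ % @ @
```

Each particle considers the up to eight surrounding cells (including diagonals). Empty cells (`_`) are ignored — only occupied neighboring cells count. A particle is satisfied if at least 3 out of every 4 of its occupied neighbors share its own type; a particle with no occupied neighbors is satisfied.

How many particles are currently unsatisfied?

6

Row 1: (1,1)@ 0/0 ok · (1,3)@ 1/2 unhappy · (1,4)% 2/4 unhappy · (1,5)% 2/2 ok · (1,7)% 0/0 ok
Row 2: (2,3)@ 3/4 ok · (2,5)% 2/3 unhappy
Row 3: (3,1)@ 2/2 ok · (3,2)@ 4/4 ok · (3,3)@ 3/3 ok · (3,5)@ 1/3 unhappy
Row 4: (4,2)@ 3/3 ok · (4,5)% 0/2 unhappy · (4,6)@ 2/3 unhappy · (4,7)@ 1/1 ok
Unsatisfied: (1,3), (1,4), (2,5), (3,5), (4,5), (4,6) — 6 in total.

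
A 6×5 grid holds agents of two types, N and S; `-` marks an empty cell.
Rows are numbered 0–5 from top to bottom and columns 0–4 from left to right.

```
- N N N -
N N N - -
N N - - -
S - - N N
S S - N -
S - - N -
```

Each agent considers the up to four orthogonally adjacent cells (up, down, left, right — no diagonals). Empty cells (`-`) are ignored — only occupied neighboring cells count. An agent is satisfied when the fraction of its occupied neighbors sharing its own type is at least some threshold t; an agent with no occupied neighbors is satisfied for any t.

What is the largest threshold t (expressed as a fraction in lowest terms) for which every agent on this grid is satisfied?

Row 0: (0,1)N 2/2 · (0,2)N 3/3 · (0,3)N 1/1
Row 1: (1,0)N 2/2 · (1,1)N 4/4 · (1,2)N 2/2
Row 2: (2,0)N 2/3 · (2,1)N 2/2
Row 3: (3,0)S 1/2 · (3,3)N 2/2 · (3,4)N 1/1
Row 4: (4,0)S 3/3 · (4,1)S 1/1 · (4,3)N 2/2
Row 5: (5,0)S 1/1 · (5,3)N 1/1
The smallest same-type fraction is 1/2 at (3,0), which reduces to 1/2. Any threshold above that leaves this agent unsatisfied.

1/2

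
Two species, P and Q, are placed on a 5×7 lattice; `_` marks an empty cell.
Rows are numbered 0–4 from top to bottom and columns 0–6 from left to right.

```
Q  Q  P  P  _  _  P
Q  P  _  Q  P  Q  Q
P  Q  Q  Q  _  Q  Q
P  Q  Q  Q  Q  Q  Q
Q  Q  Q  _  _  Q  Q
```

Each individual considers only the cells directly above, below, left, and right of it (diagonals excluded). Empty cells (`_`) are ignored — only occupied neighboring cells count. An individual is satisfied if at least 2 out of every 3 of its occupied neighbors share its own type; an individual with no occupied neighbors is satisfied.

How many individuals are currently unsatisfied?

(0,0)Q 2/2 ok
(0,1)Q 1/3 unhappy
(0,2)P 1/2 unhappy
(0,3)P 1/2 unhappy
(0,6)P 0/1 unhappy
(1,0)Q 1/3 unhappy
(1,1)P 0/3 unhappy
(1,3)Q 1/3 unhappy
(1,4)P 0/2 unhappy
(1,5)Q 2/3 ok
(1,6)Q 2/3 ok
(2,0)P 1/3 unhappy
(2,1)Q 2/4 unhappy
(2,2)Q 3/3 ok
(2,3)Q 3/3 ok
(2,5)Q 3/3 ok
(2,6)Q 3/3 ok
(3,0)P 1/3 unhappy
(3,1)Q 3/4 ok
(3,2)Q 4/4 ok
(3,3)Q 3/3 ok
(3,4)Q 2/2 ok
(3,5)Q 4/4 ok
(3,6)Q 3/3 ok
(4,0)Q 1/2 unhappy
(4,1)Q 3/3 ok
(4,2)Q 2/2 ok
(4,5)Q 2/2 ok
(4,6)Q 2/2 ok
Unsatisfied: (0,1), (0,2), (0,3), (0,6), (1,0), (1,1), (1,3), (1,4), (2,0), (2,1), (3,0), (4,0) — 12 in total.

12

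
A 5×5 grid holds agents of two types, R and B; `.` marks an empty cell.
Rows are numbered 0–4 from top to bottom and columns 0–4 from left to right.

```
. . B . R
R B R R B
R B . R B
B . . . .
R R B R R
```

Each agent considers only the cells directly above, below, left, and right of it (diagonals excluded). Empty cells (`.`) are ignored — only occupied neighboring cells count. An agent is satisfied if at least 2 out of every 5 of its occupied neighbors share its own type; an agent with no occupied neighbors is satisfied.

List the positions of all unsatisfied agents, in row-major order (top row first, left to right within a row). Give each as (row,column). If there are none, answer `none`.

(0,2)B 0/1 unhappy
(0,4)R 0/1 unhappy
(1,0)R 1/2 ok
(1,1)B 1/3 unhappy
(1,2)R 1/3 unhappy
(1,3)R 2/3 ok
(1,4)B 1/3 unhappy
(2,0)R 1/3 unhappy
(2,1)B 1/2 ok
(2,3)R 1/2 ok
(2,4)B 1/2 ok
(3,0)B 0/2 unhappy
(4,0)R 1/2 ok
(4,1)R 1/2 ok
(4,2)B 0/2 unhappy
(4,3)R 1/2 ok
(4,4)R 1/1 ok

(0,2), (0,4), (1,1), (1,2), (1,4), (2,0), (3,0), (4,2)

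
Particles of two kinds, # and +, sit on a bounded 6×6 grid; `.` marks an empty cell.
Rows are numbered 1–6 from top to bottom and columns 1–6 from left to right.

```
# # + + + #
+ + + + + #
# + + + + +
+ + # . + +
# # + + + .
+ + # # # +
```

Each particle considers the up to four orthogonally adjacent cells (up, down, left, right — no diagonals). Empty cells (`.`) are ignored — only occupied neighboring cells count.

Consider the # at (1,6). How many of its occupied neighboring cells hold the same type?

1

Occupied neighbors of (1,6): (2,6)=#, (1,5)=+.
Same type (#): 1 of 2.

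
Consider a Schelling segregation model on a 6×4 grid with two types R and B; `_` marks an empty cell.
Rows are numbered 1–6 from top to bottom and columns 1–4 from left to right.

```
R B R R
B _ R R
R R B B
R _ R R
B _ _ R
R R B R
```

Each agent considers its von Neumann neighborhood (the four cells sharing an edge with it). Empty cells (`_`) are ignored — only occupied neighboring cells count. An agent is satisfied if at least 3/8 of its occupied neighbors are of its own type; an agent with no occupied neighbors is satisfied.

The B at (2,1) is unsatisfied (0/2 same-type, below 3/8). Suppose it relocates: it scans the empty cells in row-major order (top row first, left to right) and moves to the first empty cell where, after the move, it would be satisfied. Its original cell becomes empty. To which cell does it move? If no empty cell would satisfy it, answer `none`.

Vacating (2,1). Empty cells in order:
  (2,2): 1/3 same-type → still unsatisfied.
  (4,2): 0/3 same-type → still unsatisfied.
  (5,2): 1/2 same-type → satisfied — stop here.

(5,2)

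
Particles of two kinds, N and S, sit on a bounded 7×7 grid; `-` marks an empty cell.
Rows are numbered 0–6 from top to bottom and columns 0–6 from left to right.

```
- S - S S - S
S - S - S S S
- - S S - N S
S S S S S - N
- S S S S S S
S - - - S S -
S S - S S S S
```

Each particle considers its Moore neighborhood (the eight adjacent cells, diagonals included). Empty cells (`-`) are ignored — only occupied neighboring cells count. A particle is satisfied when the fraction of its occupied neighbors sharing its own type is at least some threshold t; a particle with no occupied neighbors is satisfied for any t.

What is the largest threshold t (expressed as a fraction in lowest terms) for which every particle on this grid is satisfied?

(0,1)S 2/2
(0,3)S 3/3
(0,4)S 3/3
(0,6)S 2/2
(1,0)S 1/1
(1,2)S 4/4
(1,4)S 4/5
(1,5)S 5/6
(1,6)S 3/4
(2,2)S 5/5
(2,3)S 6/6
(2,5)N 1/6
(2,6)S 2/4
(3,0)S 2/2
(3,1)S 5/5
(3,2)S 7/7
(3,3)S 7/7
(3,4)S 5/6
(3,6)N 1/4
(4,1)S 5/5
(4,2)S 5/5
(4,3)S 6/6
(4,4)S 6/6
(4,5)S 5/6
(4,6)S 2/3
(5,0)S 3/3
(5,4)S 7/7
(5,5)S 7/7
(6,0)S 2/2
(6,1)S 2/2
(6,3)S 2/2
(6,4)S 4/4
(6,5)S 4/4
(6,6)S 2/2
The smallest same-type fraction is 1/6 at (2,5), which reduces to 1/6. Any threshold above that leaves this particle unsatisfied.

1/6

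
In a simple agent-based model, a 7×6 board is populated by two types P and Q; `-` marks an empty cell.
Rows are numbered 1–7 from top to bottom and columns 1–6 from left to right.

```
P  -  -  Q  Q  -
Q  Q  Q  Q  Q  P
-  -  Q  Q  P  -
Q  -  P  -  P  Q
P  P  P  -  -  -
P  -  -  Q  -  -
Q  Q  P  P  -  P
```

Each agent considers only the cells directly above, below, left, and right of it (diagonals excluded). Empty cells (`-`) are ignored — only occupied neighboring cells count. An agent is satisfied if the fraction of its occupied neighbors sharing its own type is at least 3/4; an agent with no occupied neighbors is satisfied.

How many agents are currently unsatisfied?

18

Row 1: (1,1)P 0/1 unhappy · (1,4)Q 2/2 ok · (1,5)Q 2/2 ok
Row 2: (2,1)Q 1/2 unhappy · (2,2)Q 2/2 ok · (2,3)Q 3/3 ok · (2,4)Q 4/4 ok · (2,5)Q 2/4 unhappy · (2,6)P 0/1 unhappy
Row 3: (3,3)Q 2/3 unhappy · (3,4)Q 2/3 unhappy · (3,5)P 1/3 unhappy
Row 4: (4,1)Q 0/1 unhappy · (4,3)P 1/2 unhappy · (4,5)P 1/2 unhappy · (4,6)Q 0/1 unhappy
Row 5: (5,1)P 2/3 unhappy · (5,2)P 2/2 ok · (5,3)P 2/2 ok
Row 6: (6,1)P 1/2 unhappy · (6,4)Q 0/1 unhappy
Row 7: (7,1)Q 1/2 unhappy · (7,2)Q 1/2 unhappy · (7,3)P 1/2 unhappy · (7,4)P 1/2 unhappy · (7,6)P 0/0 ok
Unsatisfied: (1,1), (2,1), (2,5), (2,6), (3,3), (3,4), (3,5), (4,1), (4,3), (4,5), (4,6), (5,1), (6,1), (6,4), (7,1), (7,2), (7,3), (7,4) — 18 in total.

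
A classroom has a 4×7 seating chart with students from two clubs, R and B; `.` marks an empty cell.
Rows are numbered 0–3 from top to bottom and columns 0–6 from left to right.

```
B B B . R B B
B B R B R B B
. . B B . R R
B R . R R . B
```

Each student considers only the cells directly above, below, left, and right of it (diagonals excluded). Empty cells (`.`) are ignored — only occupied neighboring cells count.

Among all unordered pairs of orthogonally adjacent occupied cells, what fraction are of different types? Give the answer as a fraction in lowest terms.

Scan each occupied cell's neighbors to the right and below so each pair is counted once.
From row 0: 2 unlike of 10 pairs (running 2/10).
From row 1: 7 unlike of 10 pairs (running 9/20).
From row 2: 2 unlike of 4 pairs (running 11/24).
From row 3: 1 unlike of 2 pairs (running 12/26).
Total adjacent occupied pairs: 26; unlike-type pairs: 12.
12/26 reduces to 6/13.

6/13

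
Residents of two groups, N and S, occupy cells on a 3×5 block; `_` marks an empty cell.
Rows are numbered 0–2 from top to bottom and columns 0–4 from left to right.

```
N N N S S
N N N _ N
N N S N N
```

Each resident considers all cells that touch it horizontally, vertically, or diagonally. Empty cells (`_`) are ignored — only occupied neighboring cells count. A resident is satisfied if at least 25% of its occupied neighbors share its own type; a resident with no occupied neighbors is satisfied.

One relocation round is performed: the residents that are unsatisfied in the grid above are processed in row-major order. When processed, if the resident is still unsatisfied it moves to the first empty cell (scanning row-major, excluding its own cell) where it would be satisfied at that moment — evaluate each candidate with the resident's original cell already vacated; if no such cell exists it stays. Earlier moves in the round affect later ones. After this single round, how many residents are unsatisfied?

0

Initially unsatisfied (in order): (2,2).
  (2,2) → (1,3).
Resulting grid:
N N N S S
N N N S N
N N _ N N
All satisfied now.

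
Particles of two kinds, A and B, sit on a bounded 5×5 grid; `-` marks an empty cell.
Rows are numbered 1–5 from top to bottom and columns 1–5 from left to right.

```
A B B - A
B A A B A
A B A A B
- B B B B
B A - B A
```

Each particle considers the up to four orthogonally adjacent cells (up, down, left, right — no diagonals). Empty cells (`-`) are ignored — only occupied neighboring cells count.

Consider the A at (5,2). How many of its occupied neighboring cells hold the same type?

Occupied neighbors of (5,2): (4,2)=B, (5,1)=B.
Same type (A): 0 of 2.

0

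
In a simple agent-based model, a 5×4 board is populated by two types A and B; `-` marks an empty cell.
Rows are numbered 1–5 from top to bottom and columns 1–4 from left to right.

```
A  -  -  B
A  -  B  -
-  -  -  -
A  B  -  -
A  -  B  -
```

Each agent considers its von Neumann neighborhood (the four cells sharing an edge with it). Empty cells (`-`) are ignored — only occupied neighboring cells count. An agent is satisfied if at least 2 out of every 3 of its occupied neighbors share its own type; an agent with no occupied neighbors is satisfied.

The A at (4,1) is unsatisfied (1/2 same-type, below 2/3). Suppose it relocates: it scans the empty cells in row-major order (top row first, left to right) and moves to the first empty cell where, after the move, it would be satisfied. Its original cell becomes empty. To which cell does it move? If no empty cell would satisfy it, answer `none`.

Vacating (4,1). Empty cells in order:
  (1,2): 1/1 same-type → satisfied — stop here.

(1,2)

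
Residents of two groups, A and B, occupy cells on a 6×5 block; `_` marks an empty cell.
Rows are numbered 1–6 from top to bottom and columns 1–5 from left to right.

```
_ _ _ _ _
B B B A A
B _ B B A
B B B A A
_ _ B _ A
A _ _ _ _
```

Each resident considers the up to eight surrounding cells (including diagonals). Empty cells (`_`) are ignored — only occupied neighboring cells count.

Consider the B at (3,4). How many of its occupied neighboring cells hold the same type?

3

Occupied neighbors of (3,4): (2,3)=B, (2,4)=A, (2,5)=A, (3,3)=B, (3,5)=A, (4,3)=B, (4,4)=A, (4,5)=A.
Same type (B): 3 of 8.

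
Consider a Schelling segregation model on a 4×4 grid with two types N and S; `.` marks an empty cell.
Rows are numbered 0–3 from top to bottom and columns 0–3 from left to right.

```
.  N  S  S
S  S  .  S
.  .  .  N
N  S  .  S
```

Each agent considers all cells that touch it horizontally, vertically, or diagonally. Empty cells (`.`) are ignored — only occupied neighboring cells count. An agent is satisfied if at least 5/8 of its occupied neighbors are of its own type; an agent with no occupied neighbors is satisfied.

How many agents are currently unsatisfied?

6

(0,1)N 0/3 not
(0,2)S 3/4 satisfied
(0,3)S 2/2 satisfied
(1,0)S 1/2 not
(1,1)S 2/3 satisfied
(1,3)S 2/3 satisfied
(2,3)N 0/2 not
(3,0)N 0/1 not
(3,1)S 0/1 not
(3,3)S 0/1 not
Unsatisfied: (0,1), (1,0), (2,3), (3,0), (3,1), (3,3) — 6 in total.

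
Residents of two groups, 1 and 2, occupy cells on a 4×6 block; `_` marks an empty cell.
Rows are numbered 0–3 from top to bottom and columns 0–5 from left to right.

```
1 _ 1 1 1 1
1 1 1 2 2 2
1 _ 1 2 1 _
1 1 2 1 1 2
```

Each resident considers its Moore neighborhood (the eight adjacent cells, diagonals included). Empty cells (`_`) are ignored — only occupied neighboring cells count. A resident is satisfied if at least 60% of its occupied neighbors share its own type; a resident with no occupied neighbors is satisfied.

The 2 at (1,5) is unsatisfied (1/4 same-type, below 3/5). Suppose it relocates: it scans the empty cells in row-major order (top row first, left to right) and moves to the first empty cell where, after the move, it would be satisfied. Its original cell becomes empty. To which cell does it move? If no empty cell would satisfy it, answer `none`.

none

Vacating (1,5). Empty cells in order:
  (0,1): 0/5 same-type → still unsatisfied.
  (2,1): 1/8 same-type → still unsatisfied.
  (2,5): 2/4 same-type → still unsatisfied.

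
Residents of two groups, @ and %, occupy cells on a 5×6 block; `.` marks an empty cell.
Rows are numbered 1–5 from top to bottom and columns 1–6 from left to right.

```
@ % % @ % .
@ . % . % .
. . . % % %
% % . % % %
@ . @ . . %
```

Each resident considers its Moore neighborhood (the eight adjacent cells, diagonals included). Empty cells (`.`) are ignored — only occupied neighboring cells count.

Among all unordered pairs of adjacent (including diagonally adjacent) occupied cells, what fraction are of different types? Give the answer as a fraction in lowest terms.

10/33

Scan each occupied cell's neighbors to the right and below (and the two forward diagonals) so each pair is counted once.
From row 1: 6 unlike of 11 pairs (running 6/11).
From row 2: 0 unlike of 4 pairs (running 6/15).
From row 3: 0 unlike of 9 pairs (running 6/24).
From row 4: 4 unlike of 9 pairs (running 10/33).
Total adjacent occupied pairs: 33; unlike-type pairs: 10.
10/33 is already in lowest terms.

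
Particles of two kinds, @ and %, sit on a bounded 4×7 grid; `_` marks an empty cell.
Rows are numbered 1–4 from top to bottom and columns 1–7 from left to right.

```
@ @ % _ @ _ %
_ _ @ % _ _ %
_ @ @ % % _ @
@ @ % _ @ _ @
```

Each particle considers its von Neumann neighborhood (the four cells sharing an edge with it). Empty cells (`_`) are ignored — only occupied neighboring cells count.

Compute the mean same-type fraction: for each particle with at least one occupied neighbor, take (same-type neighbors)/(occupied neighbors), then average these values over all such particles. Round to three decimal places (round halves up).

0.569

Row 1: (1,1)@ 1/1 · (1,2)@ 1/2 · (1,3)% 0/2 · (1,5)@ — no occupied neighbors · (1,7)% 1/1
Row 2: (2,3)@ 1/3 · (2,4)% 1/2 · (2,7)% 1/2
Row 3: (3,2)@ 2/2 · (3,3)@ 2/4 · (3,4)% 2/3 · (3,5)% 1/2 · (3,7)@ 1/2
Row 4: (4,1)@ 1/1 · (4,2)@ 2/3 · (4,3)% 0/2 · (4,5)@ 0/1 · (4,7)@ 1/1
Sum over 17 particles: 1/1 + 1/2 + 0/2 + 1/1 + 1/3 + 1/2 + 1/2 + 2/2 + 2/4 + 2/3 + 1/2 + 1/2 + 1/1 + 2/3 + 0/2 + 0/1 + 1/1 = 29/3; mean = 29/3 ÷ 17 = 29/51 = 0.568627… → 0.569.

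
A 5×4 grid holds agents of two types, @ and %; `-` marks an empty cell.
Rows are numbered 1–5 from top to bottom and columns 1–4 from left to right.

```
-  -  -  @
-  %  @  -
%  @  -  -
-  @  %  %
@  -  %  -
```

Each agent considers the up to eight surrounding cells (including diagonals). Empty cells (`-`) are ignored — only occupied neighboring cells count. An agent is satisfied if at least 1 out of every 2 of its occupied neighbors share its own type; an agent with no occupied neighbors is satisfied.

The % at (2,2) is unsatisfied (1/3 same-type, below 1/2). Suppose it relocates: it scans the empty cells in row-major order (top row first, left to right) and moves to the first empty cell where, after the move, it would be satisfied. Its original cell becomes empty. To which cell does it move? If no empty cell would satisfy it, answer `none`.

Vacating (2,2). Empty cells in order:
  (1,1): 0/0 same-type → satisfied — stop here.

(1,1)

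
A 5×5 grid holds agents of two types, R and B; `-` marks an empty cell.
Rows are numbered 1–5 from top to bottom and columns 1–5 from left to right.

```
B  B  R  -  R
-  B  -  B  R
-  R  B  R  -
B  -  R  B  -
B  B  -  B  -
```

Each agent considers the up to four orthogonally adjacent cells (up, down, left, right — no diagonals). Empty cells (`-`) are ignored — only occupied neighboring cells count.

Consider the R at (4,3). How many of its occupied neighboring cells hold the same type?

0

Occupied neighbors of (4,3): (3,3)=B, (4,4)=B.
Same type (R): 0 of 2.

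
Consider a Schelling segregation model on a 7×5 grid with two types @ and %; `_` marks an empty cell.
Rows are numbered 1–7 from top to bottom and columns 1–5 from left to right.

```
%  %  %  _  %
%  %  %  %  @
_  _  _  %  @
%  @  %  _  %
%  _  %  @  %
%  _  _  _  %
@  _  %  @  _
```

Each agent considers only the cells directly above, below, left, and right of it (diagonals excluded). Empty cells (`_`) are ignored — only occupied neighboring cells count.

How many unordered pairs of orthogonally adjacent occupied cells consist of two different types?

10

Scan each occupied cell's neighbors to the right and below so each pair is counted once.
From row 1: 1 unlike of 6 pairs (running 1/6).
From row 2: 1 unlike of 6 pairs (running 2/12).
From row 3: 2 unlike of 2 pairs (running 4/14).
From row 4: 2 unlike of 5 pairs (running 6/19).
From row 5: 2 unlike of 4 pairs (running 8/23).
From row 6: 1 unlike of 1 pairs (running 9/24).
From row 7: 1 unlike of 1 pairs (running 10/25).
Total adjacent occupied pairs: 25; unlike-type pairs: 10.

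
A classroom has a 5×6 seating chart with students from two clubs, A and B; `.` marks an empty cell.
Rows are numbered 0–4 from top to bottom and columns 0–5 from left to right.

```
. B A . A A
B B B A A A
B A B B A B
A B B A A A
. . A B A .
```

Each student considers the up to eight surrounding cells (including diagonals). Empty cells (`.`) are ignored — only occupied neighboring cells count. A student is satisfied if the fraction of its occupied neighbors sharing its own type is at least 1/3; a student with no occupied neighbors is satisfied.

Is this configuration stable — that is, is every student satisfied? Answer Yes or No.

No

(0,1)B 3/4 satisfied
(0,2)A 1/4 not
(0,4)A 4/4 satisfied
(0,5)A 3/3 satisfied
(1,0)B 3/4 satisfied
(1,1)B 5/7 satisfied
(1,2)B 4/7 satisfied
(1,3)A 4/7 satisfied
(1,4)A 5/7 satisfied
(1,5)A 4/5 satisfied
(2,0)B 3/5 satisfied
(2,1)A 1/8 not
(2,2)B 5/8 satisfied
(2,3)B 3/8 satisfied
(2,4)A 6/8 satisfied
(2,5)B 0/5 not
(3,0)A 1/3 satisfied
(3,1)B 3/6 satisfied
(3,2)B 4/7 satisfied
(3,3)A 4/8 satisfied
(3,4)A 4/7 satisfied
(3,5)A 3/4 satisfied
(4,2)A 1/4 not
(4,3)B 1/5 not
(4,4)A 3/4 satisfied
For instance (0,2) has only 1/4 same-type neighbors, below 1/3.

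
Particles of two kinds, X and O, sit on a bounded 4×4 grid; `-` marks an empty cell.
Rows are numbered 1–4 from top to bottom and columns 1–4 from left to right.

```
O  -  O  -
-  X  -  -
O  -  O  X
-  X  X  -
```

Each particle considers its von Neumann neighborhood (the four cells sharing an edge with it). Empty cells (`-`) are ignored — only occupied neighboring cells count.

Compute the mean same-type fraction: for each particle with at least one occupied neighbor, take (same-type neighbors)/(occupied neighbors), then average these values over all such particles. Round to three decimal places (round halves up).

0.375

Row 1: (1,1)O — no occupied neighbors · (1,3)O — no occupied neighbors
Row 2: (2,2)X — no occupied neighbors
Row 3: (3,1)O — no occupied neighbors · (3,3)O 0/2 · (3,4)X 0/1
Row 4: (4,2)X 1/1 · (4,3)X 1/2
Sum over 4 particles: 0/2 + 0/1 + 1/1 + 1/2 = 3/2; mean = 3/2 ÷ 4 = 3/8 = 0.375 → 0.375.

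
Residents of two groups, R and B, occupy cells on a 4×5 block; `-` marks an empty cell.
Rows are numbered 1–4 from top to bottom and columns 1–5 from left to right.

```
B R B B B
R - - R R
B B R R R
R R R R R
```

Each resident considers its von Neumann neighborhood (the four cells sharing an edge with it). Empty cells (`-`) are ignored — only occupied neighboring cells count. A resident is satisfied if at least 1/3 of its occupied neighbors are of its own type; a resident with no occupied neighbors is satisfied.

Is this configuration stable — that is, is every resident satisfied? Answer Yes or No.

No

(1,1)B 0/2 ✗
(1,2)R 0/2 ✗
(1,3)B 1/2 ✓
(1,4)B 2/3 ✓
(1,5)B 1/2 ✓
(2,1)R 0/2 ✗
(2,4)R 2/3 ✓
(2,5)R 2/3 ✓
(3,1)B 1/3 ✓
(3,2)B 1/3 ✓
(3,3)R 2/3 ✓
(3,4)R 4/4 ✓
(3,5)R 3/3 ✓
(4,1)R 1/2 ✓
(4,2)R 2/3 ✓
(4,3)R 3/3 ✓
(4,4)R 3/3 ✓
(4,5)R 2/2 ✓
For instance (1,1) has only 0/2 same-type neighbors, below 1/3.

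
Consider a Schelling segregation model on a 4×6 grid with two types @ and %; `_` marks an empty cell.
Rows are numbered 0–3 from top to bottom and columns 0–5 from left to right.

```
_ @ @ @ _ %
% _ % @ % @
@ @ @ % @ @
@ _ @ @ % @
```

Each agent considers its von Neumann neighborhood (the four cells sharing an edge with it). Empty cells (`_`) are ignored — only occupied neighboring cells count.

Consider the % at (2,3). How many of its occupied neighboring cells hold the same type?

0

Occupied neighbors of (2,3): (1,3)=@, (3,3)=@, (2,2)=@, (2,4)=@.
Same type (%): 0 of 4.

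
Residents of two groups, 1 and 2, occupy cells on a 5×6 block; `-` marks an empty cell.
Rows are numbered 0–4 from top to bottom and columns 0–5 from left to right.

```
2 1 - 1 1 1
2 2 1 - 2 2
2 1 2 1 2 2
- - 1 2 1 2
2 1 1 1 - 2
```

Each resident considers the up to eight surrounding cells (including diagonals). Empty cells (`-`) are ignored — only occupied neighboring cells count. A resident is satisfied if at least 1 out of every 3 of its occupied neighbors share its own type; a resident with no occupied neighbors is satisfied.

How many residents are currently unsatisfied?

4

(0,0)2 2/3 satisfied
(0,1)1 1/4 not
(0,3)1 2/3 satisfied
(0,4)1 2/4 satisfied
(0,5)1 1/3 satisfied
(1,0)2 3/5 satisfied
(1,1)2 4/7 satisfied
(1,2)1 4/6 satisfied
(1,4)2 3/7 satisfied
(1,5)2 3/5 satisfied
(2,0)2 2/3 satisfied
(2,1)1 2/6 satisfied
(2,2)2 2/6 satisfied
(2,3)1 3/7 satisfied
(2,4)2 5/7 satisfied
(2,5)2 4/5 satisfied
(3,2)1 5/7 satisfied
(3,3)2 2/7 not
(3,4)1 2/7 not
(3,5)2 3/4 satisfied
(4,0)2 0/1 not
(4,1)1 2/3 satisfied
(4,2)1 3/4 satisfied
(4,3)1 3/4 satisfied
(4,5)2 1/2 satisfied
Unsatisfied: (0,1), (3,3), (3,4), (4,0) — 4 in total.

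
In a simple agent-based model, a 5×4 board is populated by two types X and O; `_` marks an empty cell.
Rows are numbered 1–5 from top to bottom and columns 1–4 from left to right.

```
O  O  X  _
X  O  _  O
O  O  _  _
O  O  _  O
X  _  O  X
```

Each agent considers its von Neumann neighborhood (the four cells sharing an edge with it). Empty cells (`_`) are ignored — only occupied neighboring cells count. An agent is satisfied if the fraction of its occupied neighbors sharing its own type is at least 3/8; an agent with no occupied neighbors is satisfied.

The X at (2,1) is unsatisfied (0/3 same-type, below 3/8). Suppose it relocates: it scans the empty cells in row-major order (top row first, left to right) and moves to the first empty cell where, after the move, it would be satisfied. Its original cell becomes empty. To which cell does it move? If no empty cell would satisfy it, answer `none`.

(1,4)

Vacating (2,1). Empty cells in order:
  (1,4): 1/2 same-type → satisfied — stop here.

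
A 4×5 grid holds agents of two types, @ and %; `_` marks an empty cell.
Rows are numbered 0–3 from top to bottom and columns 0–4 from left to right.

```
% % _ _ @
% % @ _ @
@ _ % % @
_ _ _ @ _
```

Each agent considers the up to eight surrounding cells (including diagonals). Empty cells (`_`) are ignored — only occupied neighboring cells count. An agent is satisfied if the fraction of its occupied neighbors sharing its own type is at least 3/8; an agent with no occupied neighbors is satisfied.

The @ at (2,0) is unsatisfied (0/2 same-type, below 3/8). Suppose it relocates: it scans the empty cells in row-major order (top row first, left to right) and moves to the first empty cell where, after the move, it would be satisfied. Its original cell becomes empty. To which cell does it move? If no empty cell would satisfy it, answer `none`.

(0,3)

Vacating (2,0). Empty cells in order:
  (0,2): 1/3 same-type → still unsatisfied.
  (0,3): 3/3 same-type → satisfied — stop here.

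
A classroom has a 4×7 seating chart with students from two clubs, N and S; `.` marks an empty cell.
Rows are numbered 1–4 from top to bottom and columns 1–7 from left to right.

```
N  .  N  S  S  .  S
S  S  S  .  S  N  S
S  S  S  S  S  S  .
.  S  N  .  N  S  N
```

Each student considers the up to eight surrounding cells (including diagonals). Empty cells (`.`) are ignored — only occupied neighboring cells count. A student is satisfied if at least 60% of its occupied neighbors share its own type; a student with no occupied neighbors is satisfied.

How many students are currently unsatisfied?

(1,1)N 0/2 unhappy
(1,3)N 0/3 unhappy
(1,4)S 3/4 ok
(1,5)S 2/3 ok
(1,7)S 1/2 unhappy
(2,1)S 3/4 ok
(2,2)S 5/7 ok
(2,3)S 5/6 ok
(2,5)S 5/6 ok
(2,6)N 0/6 unhappy
(2,7)S 2/3 ok
(3,1)S 4/4 ok
(3,2)S 6/7 ok
(3,3)S 5/6 ok
(3,4)S 4/6 ok
(3,5)S 4/6 ok
(3,6)S 4/7 unhappy
(4,2)S 3/4 ok
(4,3)N 0/4 unhappy
(4,5)N 0/4 unhappy
(4,6)S 2/4 unhappy
(4,7)N 0/2 unhappy
Unsatisfied: (1,1), (1,3), (1,7), (2,6), (3,6), (4,3), (4,5), (4,6), (4,7) — 9 in total.

9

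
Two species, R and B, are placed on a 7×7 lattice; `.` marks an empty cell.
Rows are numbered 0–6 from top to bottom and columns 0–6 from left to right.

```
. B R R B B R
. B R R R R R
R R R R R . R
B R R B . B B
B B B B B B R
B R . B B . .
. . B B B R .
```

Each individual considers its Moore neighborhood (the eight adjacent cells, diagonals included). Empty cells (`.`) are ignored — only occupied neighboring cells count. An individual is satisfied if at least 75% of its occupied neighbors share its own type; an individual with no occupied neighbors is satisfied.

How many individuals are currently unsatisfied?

(0,1)B 1/3 not
(0,2)R 3/5 not
(0,3)R 4/5 satisfied
(0,4)B 1/5 not
(0,5)B 1/5 not
(0,6)R 2/3 not
(1,1)B 1/6 not
(1,2)R 6/8 satisfied
(1,3)R 7/8 satisfied
(1,4)R 5/7 not
(1,5)R 5/7 not
(1,6)R 3/4 satisfied
(2,0)R 2/4 not
(2,1)R 5/7 not
(2,2)R 6/8 satisfied
(2,3)R 6/7 satisfied
(2,4)R 4/6 not
(2,6)R 2/4 not
(3,0)B 2/5 not
(3,1)R 4/8 not
(3,2)R 4/8 not
(3,3)B 3/7 not
(3,5)B 3/6 not
(3,6)B 2/4 not
(4,0)B 3/5 not
(4,1)B 4/7 not
(4,2)B 4/7 not
(4,3)B 5/6 satisfied
(4,4)B 6/6 satisfied
(4,5)B 4/5 satisfied
(4,6)R 0/3 not
(5,0)B 2/3 not
(5,1)R 0/5 not
(5,3)B 7/7 satisfied
(5,4)B 6/7 satisfied
(6,2)B 2/3 not
(6,3)B 4/4 satisfied
(6,4)B 3/4 satisfied
(6,5)R 0/2 not
Unsatisfied: (0,1), (0,2), (0,4), (0,5), (0,6), (1,1), (1,4), (1,5), (2,0), (2,1), (2,4), (2,6), (3,0), (3,1), (3,2), (3,3), (3,5), (3,6), (4,0), (4,1), (4,2), (4,6), (5,0), (5,1), (6,2), (6,5) — 26 in total.

26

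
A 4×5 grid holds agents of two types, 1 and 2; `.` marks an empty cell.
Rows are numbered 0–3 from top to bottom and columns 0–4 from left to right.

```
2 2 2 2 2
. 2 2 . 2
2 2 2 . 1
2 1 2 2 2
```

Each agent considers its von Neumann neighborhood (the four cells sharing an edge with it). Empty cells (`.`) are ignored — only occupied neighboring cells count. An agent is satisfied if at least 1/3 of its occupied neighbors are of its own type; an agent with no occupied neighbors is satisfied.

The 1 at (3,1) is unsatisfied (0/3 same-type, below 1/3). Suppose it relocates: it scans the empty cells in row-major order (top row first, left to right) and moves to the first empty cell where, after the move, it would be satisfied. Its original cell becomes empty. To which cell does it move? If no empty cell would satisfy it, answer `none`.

(2,3)

Vacating (3,1). Empty cells in order:
  (1,0): 0/3 same-type → still unsatisfied.
  (1,3): 0/3 same-type → still unsatisfied.
  (2,3): 1/3 same-type → satisfied — stop here.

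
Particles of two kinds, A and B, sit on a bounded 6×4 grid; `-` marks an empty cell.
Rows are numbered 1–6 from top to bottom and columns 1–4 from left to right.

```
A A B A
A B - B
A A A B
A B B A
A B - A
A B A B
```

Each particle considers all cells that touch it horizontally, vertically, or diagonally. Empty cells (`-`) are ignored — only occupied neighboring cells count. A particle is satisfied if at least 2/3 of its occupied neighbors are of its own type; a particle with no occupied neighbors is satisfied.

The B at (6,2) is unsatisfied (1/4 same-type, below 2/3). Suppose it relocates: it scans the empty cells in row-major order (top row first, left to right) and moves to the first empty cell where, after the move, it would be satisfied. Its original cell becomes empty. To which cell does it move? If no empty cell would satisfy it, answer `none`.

Vacating (6,2). Empty cells in order:
  (2,3): 4/8 same-type → still unsatisfied.
  (5,3): 4/7 same-type → still unsatisfied.

none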